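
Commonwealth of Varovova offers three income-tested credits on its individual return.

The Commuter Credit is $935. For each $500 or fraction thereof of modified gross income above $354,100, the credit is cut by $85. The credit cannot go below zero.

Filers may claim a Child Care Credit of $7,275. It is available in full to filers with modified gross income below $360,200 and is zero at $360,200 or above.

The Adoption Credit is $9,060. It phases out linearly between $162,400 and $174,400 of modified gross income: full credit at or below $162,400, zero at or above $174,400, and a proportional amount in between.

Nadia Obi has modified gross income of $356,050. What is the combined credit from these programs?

Commuter Credit: income exceeds $354,100 by $1,950, which is 4 full-or-partial $500 increments; reduction = 4 × $85 = $340, leaving $595.
Child Care Credit: $356,050 is below the $360,200 cutoff, so the full $7,275 applies.
Adoption Credit: $356,050 is at or above $174,400, so the credit is $0.
Total: $595 + $7,275 + $0 = $7,870.

$7,870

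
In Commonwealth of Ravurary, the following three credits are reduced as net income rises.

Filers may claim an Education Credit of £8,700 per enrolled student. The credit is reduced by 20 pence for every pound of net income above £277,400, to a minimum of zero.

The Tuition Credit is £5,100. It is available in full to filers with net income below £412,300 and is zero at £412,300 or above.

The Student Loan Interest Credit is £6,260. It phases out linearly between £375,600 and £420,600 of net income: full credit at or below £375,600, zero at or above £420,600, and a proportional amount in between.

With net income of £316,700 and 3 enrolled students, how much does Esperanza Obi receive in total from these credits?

£29,600

Education Credit: base = 3 × £8,700 = £26,100. 20% of the £39,300 excess over £277,400 is £7,860; credit = £26,100 − £7,860 = £18,240.
Tuition Credit: £316,700 is below the £412,300 cutoff, so the full £5,100 applies.
Student Loan Interest Credit: £316,700 is at or below the £375,600 threshold, so the full £6,260 applies.
Total: £18,240 + £5,100 + £6,260 = £29,600.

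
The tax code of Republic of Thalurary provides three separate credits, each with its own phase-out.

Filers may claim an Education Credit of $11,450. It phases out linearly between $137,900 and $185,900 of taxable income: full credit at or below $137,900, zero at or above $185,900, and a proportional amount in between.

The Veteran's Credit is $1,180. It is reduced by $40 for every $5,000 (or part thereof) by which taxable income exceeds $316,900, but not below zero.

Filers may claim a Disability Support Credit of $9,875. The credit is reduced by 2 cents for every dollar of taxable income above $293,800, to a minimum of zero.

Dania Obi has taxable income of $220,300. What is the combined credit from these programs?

$11,055

Education Credit: $220,300 is at or above $185,900, so the credit is $0.
Veteran's Credit: $220,300 is at or below the $316,900 threshold, so the full $1,180 applies.
Disability Support Credit: $220,300 is at or below the $293,800 threshold, so the full $9,875 applies.
Total: $0 + $1,180 + $9,875 = $11,055.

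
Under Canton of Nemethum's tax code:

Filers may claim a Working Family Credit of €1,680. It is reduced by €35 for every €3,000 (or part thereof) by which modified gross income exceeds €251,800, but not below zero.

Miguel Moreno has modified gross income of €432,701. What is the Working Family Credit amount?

Working Family Credit: income exceeds €251,800 by €180,901 → 61 increments × €35 = €2,135 ≥ base, so the credit is €0.

€0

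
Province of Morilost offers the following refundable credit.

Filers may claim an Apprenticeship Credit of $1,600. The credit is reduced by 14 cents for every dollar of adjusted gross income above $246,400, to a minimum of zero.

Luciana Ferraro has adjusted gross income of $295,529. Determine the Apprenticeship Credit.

Apprenticeship Credit: 14% of the $49,129 excess over $246,400 is $6,878.06 ≥ base, so the credit is $0.

$0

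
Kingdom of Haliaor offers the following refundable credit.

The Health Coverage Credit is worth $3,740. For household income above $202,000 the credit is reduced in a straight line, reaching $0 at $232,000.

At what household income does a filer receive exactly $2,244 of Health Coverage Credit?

$214,000

$2,244 is 2,244/3,740 of the full $3,740, so 1,496/3,740 of the $30,000 range has been used: income = $202,000 + $30,000 × 1,496/3,740 = $214,000.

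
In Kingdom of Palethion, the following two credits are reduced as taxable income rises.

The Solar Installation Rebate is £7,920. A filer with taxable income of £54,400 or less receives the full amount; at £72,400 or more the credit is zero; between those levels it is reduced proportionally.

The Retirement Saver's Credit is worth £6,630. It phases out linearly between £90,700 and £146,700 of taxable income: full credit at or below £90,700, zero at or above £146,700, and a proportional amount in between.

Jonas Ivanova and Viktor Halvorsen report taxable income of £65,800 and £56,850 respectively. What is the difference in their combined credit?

£3,938

Jonas (£65,800): Solar Installation Rebate: £65,800 is £11,400 into a £18,000 phase-out range, leaving 6,600/18,000 of the credit: £7,920 × 6,600/18,000 = £2,904. Retirement Saver's Credit: £65,800 is at or below the £90,700 threshold, so the full £6,630 applies. total £2,904 + £6,630 = £9,534
Viktor (£56,850): Solar Installation Rebate: £56,850 is £2,450 into a £18,000 phase-out range, leaving 15,550/18,000 of the credit: £7,920 × 15,550/18,000 = £6,842. Retirement Saver's Credit: £56,850 is at or below the £90,700 threshold, so the full £6,630 applies. total £6,842 + £6,630 = £13,472
Difference: |£9,534 − £13,472| = £3,938.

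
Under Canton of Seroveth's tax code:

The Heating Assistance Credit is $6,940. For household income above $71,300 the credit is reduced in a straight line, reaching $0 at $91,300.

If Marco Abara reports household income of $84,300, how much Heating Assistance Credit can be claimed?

$2,429

Heating Assistance Credit: $84,300 is $13,000 into a $20,000 phase-out range, leaving 7,000/20,000 of the credit: $6,940 × 7,000/20,000 = $2,429.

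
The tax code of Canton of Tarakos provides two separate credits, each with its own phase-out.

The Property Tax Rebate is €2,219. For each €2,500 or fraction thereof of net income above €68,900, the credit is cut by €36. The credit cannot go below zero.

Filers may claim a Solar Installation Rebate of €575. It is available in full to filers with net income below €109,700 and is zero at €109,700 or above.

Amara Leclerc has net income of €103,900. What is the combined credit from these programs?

Property Tax Rebate: income exceeds €68,900 by €35,000, which is 14 full-or-partial €2,500 increments; reduction = 14 × €36 = €504, leaving €1,715.
Solar Installation Rebate: €103,900 is below the €109,700 cutoff, so the full €575 applies.
Total: €1,715 + €575 = €2,290.

€2,290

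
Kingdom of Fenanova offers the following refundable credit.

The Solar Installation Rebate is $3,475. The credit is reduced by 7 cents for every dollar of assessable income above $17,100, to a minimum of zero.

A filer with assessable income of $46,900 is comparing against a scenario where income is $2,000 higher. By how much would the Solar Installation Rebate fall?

$140

At $46,900 — 7% of the $29,800 excess over $17,100 is $2,086; credit = $3,475 − $2,086 = $1,389.
At $48,900 — 7% of the $31,800 excess over $17,100 is $2,226; credit = $3,475 − $2,226 = $1,249.
Lost: $1,389 − $1,249 = $140.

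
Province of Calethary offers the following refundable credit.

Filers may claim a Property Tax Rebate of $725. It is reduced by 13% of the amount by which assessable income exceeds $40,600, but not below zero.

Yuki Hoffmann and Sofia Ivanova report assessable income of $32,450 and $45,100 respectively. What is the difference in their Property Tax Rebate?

$585

Yuki ($32,450): Property Tax Rebate: $32,450 is at or below the $40,600 threshold, so the full $725 applies.
Sofia ($45,100): Property Tax Rebate: 13% of the $4,500 excess over $40,600 is $585; credit = $725 − $585 = $140.
Difference: |$725 − $140| = $585.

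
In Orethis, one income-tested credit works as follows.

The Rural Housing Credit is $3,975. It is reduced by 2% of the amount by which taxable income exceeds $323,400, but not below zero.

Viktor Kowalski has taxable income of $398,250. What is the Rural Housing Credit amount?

$2,478

Rural Housing Credit: 2% of the $74,850 excess over $323,400 is $1,497; credit = $3,975 − $1,497 = $2,478.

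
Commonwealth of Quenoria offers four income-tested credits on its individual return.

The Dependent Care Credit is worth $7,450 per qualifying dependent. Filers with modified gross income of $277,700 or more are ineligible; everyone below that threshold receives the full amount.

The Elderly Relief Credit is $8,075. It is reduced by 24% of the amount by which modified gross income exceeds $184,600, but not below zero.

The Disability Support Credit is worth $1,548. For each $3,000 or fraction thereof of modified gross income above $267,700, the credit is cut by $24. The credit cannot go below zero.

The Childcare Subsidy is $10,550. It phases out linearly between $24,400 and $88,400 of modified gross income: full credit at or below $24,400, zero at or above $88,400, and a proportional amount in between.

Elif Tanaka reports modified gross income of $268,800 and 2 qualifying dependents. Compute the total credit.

Dependent Care Credit: base = 2 × $7,450 = $14,900. $268,800 is below the $277,700 cutoff, so the full $14,900 applies.
Elderly Relief Credit: 24% of the $84,200 excess over $184,600 is $20,208 ≥ base, so the credit is $0.
Disability Support Credit: income exceeds $267,700 by $1,100, which is 1 full-or-partial $3,000 increment; reduction = 1 × $24 = $24, leaving $1,524.
Childcare Subsidy: $268,800 is at or above $88,400, so the credit is $0.
Total: $14,900 + $0 + $1,524 + $0 = $16,424.

$16,424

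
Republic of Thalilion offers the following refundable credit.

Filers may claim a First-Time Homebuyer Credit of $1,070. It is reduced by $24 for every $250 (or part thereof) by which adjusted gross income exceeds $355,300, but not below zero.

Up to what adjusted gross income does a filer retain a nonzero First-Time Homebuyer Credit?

$366,300

After 44 increments the reduction is 44 × $24 = $1,056, leaving $14; one more increment wipes it out. Increment 44 ends at excess 44 × $250 = $11,000, so the highest qualifying income is $355,300 + $11,000 = $366,300.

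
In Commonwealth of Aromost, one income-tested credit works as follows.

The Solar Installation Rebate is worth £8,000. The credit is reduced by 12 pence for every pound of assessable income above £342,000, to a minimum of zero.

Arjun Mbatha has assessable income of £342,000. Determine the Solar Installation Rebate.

Solar Installation Rebate: £342,000 is at or below the £342,000 threshold, so the full £8,000 applies.

£8,000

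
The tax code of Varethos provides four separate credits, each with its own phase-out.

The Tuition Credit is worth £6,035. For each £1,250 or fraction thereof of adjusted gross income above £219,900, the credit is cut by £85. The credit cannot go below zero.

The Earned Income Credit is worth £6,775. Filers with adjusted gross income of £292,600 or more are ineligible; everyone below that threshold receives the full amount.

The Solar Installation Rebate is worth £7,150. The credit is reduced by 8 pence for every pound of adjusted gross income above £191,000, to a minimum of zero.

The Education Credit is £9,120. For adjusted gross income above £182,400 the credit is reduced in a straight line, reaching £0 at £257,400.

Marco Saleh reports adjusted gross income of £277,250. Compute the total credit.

Tuition Credit: income exceeds £219,900 by £57,350, which is 46 full-or-partial £1,250 increments; reduction = 46 × £85 = £3,910, leaving £2,125.
Earned Income Credit: £277,250 is below the £292,600 cutoff, so the full £6,775 applies.
Solar Installation Rebate: 8% of the £86,250 excess over £191,000 is £6,900; credit = £7,150 − £6,900 = £250.
Education Credit: £277,250 is at or above £257,400, so the credit is £0.
Total: £2,125 + £6,775 + £250 + £0 = £9,150.

£9,150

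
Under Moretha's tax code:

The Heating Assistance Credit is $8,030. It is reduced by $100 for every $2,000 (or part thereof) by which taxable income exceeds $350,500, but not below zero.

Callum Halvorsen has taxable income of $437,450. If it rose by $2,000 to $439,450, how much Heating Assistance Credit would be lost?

At $437,450 — income exceeds $350,500 by $86,950, which is 44 full-or-partial $2,000 increments; reduction = 44 × $100 = $4,400, leaving $3,630.
At $439,450 — income exceeds $350,500 by $88,950, which is 45 full-or-partial $2,000 increments; reduction = 45 × $100 = $4,500, leaving $3,530.
Lost: $3,630 − $3,530 = $100.

$100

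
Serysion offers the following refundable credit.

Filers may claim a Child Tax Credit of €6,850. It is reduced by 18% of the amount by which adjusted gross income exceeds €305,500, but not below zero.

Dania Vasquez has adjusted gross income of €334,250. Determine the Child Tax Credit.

€1,675

Child Tax Credit: 18% of the €28,750 excess over €305,500 is €5,175; credit = €6,850 − €5,175 = €1,675.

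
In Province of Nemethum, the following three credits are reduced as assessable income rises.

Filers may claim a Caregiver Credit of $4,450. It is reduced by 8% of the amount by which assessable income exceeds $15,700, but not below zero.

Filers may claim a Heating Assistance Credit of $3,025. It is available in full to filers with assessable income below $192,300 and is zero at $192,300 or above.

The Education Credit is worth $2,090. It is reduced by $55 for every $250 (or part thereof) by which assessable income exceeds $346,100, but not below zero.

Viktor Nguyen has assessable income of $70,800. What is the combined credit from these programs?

$5,157

Caregiver Credit: 8% of the $55,100 excess over $15,700 is $4,408; credit = $4,450 − $4,408 = $42.
Heating Assistance Credit: $70,800 is below the $192,300 cutoff, so the full $3,025 applies.
Education Credit: $70,800 is at or below the $346,100 threshold, so the full $2,090 applies.
Total: $42 + $3,025 + $2,090 = $5,157.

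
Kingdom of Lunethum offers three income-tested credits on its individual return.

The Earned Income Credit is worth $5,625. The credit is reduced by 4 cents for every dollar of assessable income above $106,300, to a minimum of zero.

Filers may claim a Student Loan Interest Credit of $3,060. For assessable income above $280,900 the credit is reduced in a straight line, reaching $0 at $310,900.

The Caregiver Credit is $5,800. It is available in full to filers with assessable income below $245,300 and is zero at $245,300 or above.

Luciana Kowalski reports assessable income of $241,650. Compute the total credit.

Earned Income Credit: 4% of the $135,350 excess over $106,300 is $5,414; credit = $5,625 − $5,414 = $211.
Student Loan Interest Credit: $241,650 is at or below the $280,900 threshold, so the full $3,060 applies.
Caregiver Credit: $241,650 is below the $245,300 cutoff, so the full $5,800 applies.
Total: $211 + $3,060 + $5,800 = $9,071.

$9,071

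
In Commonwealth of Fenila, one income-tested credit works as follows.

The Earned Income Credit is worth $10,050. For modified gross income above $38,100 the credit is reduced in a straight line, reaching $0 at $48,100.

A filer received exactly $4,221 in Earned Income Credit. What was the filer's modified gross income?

$43,900

$4,221 is 4,221/10,050 of the full $10,050, so 5,829/10,050 of the $10,000 range has been used: income = $38,100 + $10,000 × 5,829/10,050 = $43,900.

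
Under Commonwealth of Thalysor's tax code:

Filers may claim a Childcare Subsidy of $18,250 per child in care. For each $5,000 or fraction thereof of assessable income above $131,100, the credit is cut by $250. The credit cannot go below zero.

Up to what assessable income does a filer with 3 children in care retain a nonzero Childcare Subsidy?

Full credit = 3 × $18,250 = $54,750.
After 218 increments the reduction is 218 × $250 = $54,500, leaving $250; one more increment wipes it out. Increment 218 ends at excess 218 × $5,000 = $1,090,000, so the highest qualifying income is $131,100 + $1,090,000 = $1,221,100.

$1,221,100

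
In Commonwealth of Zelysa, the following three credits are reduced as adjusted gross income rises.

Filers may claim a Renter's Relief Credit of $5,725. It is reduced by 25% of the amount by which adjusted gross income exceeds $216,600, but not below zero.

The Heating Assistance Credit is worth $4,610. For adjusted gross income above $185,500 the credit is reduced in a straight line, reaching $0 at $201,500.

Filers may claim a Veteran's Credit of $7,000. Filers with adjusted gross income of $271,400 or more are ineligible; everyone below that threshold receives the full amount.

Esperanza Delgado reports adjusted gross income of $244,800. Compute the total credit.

Renter's Relief Credit: 25% of the $28,200 excess over $216,600 is $7,050 ≥ base, so the credit is $0.
Heating Assistance Credit: $244,800 is at or above $201,500, so the credit is $0.
Veteran's Credit: $244,800 is below the $271,400 cutoff, so the full $7,000 applies.
Total: $0 + $0 + $7,000 = $7,000.

$7,000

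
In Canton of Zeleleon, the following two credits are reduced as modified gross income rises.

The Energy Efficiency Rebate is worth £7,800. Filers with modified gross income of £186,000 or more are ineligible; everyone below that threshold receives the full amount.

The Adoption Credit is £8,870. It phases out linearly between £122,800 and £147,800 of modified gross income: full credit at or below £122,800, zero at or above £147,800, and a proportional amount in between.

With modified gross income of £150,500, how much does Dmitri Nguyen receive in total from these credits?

£7,800

Energy Efficiency Rebate: £150,500 is below the £186,000 cutoff, so the full £7,800 applies.
Adoption Credit: £150,500 is at or above £147,800, so the credit is £0.
Total: £7,800 + £0 = £7,800.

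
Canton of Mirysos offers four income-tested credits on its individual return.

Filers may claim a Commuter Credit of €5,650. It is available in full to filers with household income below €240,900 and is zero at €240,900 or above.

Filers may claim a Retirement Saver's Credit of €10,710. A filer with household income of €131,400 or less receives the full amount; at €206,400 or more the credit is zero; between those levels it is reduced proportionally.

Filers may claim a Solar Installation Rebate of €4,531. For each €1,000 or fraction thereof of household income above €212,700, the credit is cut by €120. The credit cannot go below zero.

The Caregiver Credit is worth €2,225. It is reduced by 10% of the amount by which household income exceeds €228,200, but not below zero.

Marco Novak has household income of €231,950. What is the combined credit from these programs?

Commuter Credit: €231,950 is below the €240,900 cutoff, so the full €5,650 applies.
Retirement Saver's Credit: €231,950 is at or above €206,400, so the credit is €0.
Solar Installation Rebate: income exceeds €212,700 by €19,250, which is 20 full-or-partial €1,000 increments; reduction = 20 × €120 = €2,400, leaving €2,131.
Caregiver Credit: 10% of the €3,750 excess over €228,200 is €375; credit = €2,225 − €375 = €1,850.
Total: €5,650 + €0 + €2,131 + €1,850 = €9,631.

€9,631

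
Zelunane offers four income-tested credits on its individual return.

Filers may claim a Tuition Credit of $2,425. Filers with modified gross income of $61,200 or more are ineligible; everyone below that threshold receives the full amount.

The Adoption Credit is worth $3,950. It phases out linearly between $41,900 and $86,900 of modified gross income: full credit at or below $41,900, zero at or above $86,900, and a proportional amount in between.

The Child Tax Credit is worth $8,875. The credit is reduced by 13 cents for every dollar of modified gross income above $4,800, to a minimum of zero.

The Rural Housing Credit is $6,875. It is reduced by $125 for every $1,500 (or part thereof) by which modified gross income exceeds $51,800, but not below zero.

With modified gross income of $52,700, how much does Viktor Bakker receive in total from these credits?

$14,825

Tuition Credit: $52,700 is below the $61,200 cutoff, so the full $2,425 applies.
Adoption Credit: $52,700 is $10,800 into a $45,000 phase-out range, leaving 34,200/45,000 of the credit: $3,950 × 34,200/45,000 = $3,002.
Child Tax Credit: 13% of the $47,900 excess over $4,800 is $6,227; credit = $8,875 − $6,227 = $2,648.
Rural Housing Credit: income exceeds $51,800 by $900, which is 1 full-or-partial $1,500 increment; reduction = 1 × $125 = $125, leaving $6,750.
Total: $2,425 + $3,002 + $2,648 + $6,750 = $14,825.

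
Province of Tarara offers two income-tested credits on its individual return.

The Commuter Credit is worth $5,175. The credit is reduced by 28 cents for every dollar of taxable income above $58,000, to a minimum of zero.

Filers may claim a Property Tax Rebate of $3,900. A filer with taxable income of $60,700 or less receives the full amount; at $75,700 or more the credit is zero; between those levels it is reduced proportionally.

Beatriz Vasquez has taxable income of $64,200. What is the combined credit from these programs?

Commuter Credit: 28% of the $6,200 excess over $58,000 is $1,736; credit = $5,175 − $1,736 = $3,439.
Property Tax Rebate: $64,200 is $3,500 into a $15,000 phase-out range, leaving 11,500/15,000 of the credit: $3,900 × 11,500/15,000 = $2,990.
Total: $3,439 + $2,990 = $6,429.

$6,429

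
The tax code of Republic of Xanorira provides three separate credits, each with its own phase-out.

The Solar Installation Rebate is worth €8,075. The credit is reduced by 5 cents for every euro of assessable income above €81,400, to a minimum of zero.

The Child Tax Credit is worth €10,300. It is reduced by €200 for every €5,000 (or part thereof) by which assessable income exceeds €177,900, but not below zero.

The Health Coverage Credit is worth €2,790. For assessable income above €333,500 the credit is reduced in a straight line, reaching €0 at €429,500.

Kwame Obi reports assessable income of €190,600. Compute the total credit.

Solar Installation Rebate: 5% of the €109,200 excess over €81,400 is €5,460; credit = €8,075 − €5,460 = €2,615.
Child Tax Credit: income exceeds €177,900 by €12,700, which is 3 full-or-partial €5,000 increments; reduction = 3 × €200 = €600, leaving €9,700.
Health Coverage Credit: €190,600 is at or below the €333,500 threshold, so the full €2,790 applies.
Total: €2,615 + €9,700 + €2,790 = €15,105.

€15,105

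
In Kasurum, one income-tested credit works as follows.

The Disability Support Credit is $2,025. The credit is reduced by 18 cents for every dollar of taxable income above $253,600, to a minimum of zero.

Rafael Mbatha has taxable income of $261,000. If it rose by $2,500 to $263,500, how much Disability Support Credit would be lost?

At $261,000 — 18% of the $7,400 excess over $253,600 is $1,332; credit = $2,025 − $1,332 = $693.
At $263,500 — 18% of the $9,900 excess over $253,600 is $1,782; credit = $2,025 − $1,782 = $243.
Lost: $693 − $243 = $450.

$450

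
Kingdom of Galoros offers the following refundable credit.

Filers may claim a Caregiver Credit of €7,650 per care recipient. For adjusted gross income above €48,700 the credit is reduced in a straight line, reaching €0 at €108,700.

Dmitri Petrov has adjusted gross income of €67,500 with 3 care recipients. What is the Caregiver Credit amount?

€15,759

Caregiver Credit: base = 3 × €7,650 = €22,950. €67,500 is €18,800 into a €60,000 phase-out range, leaving 41,200/60,000 of the credit: €22,950 × 41,200/60,000 = €15,759.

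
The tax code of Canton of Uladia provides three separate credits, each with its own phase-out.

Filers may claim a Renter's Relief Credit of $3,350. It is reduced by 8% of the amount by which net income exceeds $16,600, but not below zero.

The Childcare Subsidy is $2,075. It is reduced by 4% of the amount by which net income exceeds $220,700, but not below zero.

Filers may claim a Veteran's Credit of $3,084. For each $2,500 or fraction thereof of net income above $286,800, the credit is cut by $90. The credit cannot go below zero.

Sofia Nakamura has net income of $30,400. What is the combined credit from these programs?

Renter's Relief Credit: 8% of the $13,800 excess over $16,600 is $1,104; credit = $3,350 − $1,104 = $2,246.
Childcare Subsidy: $30,400 is at or below the $220,700 threshold, so the full $2,075 applies.
Veteran's Credit: $30,400 is at or below the $286,800 threshold, so the full $3,084 applies.
Total: $2,246 + $2,075 + $3,084 = $7,405.

$7,405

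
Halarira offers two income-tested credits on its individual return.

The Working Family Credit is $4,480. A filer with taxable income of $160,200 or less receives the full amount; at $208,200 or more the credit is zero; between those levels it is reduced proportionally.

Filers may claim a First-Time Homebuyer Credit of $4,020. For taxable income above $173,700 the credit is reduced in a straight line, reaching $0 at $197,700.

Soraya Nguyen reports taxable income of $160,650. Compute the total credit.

$8,458

Working Family Credit: $160,650 is $450 into a $48,000 phase-out range, leaving 47,550/48,000 of the credit: $4,480 × 47,550/48,000 = $4,438.
First-Time Homebuyer Credit: $160,650 is at or below the $173,700 threshold, so the full $4,020 applies.
Total: $4,438 + $4,020 = $8,458.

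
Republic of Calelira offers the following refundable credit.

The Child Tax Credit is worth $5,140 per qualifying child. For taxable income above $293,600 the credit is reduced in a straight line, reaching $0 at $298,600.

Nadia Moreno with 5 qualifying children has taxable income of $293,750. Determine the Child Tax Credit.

$24,929

Child Tax Credit: base = 5 × $5,140 = $25,700. $293,750 is $150 into a $5,000 phase-out range, leaving 4,850/5,000 of the credit: $25,700 × 4,850/5,000 = $24,929.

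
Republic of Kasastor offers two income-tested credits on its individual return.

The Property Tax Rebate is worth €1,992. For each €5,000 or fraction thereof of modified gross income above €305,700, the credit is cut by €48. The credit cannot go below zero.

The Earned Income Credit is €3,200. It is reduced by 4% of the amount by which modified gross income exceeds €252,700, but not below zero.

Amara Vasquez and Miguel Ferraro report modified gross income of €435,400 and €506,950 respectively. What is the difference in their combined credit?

€720

Amara (€435,400): Property Tax Rebate: income exceeds €305,700 by €129,700, which is 26 full-or-partial €5,000 increments; reduction = 26 × €48 = €1,248, leaving €744. Earned Income Credit: 4% of the €182,700 excess over €252,700 is €7,308 ≥ base, so the credit is €0. total €744 + €0 = €744
Miguel (€506,950): Property Tax Rebate: income exceeds €305,700 by €201,250, which is 41 full-or-partial €5,000 increments; reduction = 41 × €48 = €1,968, leaving €24. Earned Income Credit: 4% of the €254,250 excess over €252,700 is €10,170 ≥ base, so the credit is €0. total €24 + €0 = €24
Difference: |€744 − €24| = €720.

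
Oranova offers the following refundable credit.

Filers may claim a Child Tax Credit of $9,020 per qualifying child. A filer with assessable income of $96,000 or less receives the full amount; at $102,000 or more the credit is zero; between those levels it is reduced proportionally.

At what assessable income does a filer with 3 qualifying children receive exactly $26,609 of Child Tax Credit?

Full credit = 3 × $9,020 = $27,060.
$26,609 is 26,609/27,060 of the full $27,060, so 451/27,060 of the $6,000 range has been used: income = $96,000 + $6,000 × 451/27,060 = $96,100.

$96,100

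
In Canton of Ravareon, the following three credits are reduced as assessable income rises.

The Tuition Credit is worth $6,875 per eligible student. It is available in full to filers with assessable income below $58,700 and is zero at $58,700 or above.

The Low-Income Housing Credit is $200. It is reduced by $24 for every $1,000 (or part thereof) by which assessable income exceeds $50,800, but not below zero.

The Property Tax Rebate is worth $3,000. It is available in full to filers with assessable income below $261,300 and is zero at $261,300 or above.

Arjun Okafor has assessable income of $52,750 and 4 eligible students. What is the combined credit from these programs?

$30,652

Tuition Credit: base = 4 × $6,875 = $27,500. $52,750 is below the $58,700 cutoff, so the full $27,500 applies.
Low-Income Housing Credit: income exceeds $50,800 by $1,950, which is 2 full-or-partial $1,000 increments; reduction = 2 × $24 = $48, leaving $152.
Property Tax Rebate: $52,750 is below the $261,300 cutoff, so the full $3,000 applies.
Total: $27,500 + $152 + $3,000 = $30,652.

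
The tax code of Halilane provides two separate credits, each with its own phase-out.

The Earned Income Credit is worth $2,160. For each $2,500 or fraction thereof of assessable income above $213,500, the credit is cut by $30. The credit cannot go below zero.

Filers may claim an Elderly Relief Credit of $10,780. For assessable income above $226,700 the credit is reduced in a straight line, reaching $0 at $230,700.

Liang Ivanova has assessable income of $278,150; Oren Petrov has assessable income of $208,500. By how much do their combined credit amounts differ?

$11,560

Liang ($278,150): Earned Income Credit: income exceeds $213,500 by $64,650, which is 26 full-or-partial $2,500 increments; reduction = 26 × $30 = $780, leaving $1,380. Elderly Relief Credit: $278,150 is at or above $230,700, so the credit is $0. total $1,380 + $0 = $1,380
Oren ($208,500): Earned Income Credit: $208,500 is at or below the $213,500 threshold, so the full $2,160 applies. Elderly Relief Credit: $208,500 is at or below the $226,700 threshold, so the full $10,780 applies. total $2,160 + $10,780 = $12,940
Difference: |$1,380 − $12,940| = $11,560.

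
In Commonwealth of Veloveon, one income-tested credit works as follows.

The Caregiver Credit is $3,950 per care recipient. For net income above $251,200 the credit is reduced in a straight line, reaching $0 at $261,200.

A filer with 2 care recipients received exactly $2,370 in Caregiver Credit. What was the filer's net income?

$258,200

Full credit = 2 × $3,950 = $7,900.
$2,370 is 2,370/7,900 of the full $7,900, so 5,530/7,900 of the $10,000 range has been used: income = $251,200 + $10,000 × 5,530/7,900 = $258,200.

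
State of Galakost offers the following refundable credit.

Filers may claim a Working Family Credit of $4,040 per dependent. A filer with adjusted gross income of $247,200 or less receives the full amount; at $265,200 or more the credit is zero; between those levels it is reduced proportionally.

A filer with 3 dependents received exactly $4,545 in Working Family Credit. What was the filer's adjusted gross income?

$258,450

Full credit = 3 × $4,040 = $12,120.
$4,545 is 4,545/12,120 of the full $12,120, so 7,575/12,120 of the $18,000 range has been used: income = $247,200 + $18,000 × 7,575/12,120 = $258,450.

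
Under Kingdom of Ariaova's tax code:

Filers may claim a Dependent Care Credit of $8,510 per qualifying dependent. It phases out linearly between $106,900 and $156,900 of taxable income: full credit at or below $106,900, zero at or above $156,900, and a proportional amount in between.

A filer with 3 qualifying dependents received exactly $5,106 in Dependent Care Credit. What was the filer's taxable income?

$146,900

Full credit = 3 × $8,510 = $25,530.
$5,106 is 5,106/25,530 of the full $25,530, so 20,424/25,530 of the $50,000 range has been used: income = $106,900 + $50,000 × 20,424/25,530 = $146,900.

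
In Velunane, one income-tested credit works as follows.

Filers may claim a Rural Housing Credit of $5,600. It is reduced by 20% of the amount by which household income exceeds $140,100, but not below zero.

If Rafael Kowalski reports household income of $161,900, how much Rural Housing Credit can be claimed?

$1,240

Rural Housing Credit: 20% of the $21,800 excess over $140,100 is $4,360; credit = $5,600 − $4,360 = $1,240.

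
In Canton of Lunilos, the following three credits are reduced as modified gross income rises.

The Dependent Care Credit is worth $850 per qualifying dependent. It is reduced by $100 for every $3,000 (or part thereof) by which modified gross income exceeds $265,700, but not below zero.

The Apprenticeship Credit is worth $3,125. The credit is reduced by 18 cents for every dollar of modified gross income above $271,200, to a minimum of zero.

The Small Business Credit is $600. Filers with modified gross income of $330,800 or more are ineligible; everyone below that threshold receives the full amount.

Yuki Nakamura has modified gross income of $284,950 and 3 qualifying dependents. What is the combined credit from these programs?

Dependent Care Credit: base = 3 × $850 = $2,550. income exceeds $265,700 by $19,250, which is 7 full-or-partial $3,000 increments; reduction = 7 × $100 = $700, leaving $1,850.
Apprenticeship Credit: 18% of the $13,750 excess over $271,200 is $2,475; credit = $3,125 − $2,475 = $650.
Small Business Credit: $284,950 is below the $330,800 cutoff, so the full $600 applies.
Total: $1,850 + $650 + $600 = $3,100.

$3,100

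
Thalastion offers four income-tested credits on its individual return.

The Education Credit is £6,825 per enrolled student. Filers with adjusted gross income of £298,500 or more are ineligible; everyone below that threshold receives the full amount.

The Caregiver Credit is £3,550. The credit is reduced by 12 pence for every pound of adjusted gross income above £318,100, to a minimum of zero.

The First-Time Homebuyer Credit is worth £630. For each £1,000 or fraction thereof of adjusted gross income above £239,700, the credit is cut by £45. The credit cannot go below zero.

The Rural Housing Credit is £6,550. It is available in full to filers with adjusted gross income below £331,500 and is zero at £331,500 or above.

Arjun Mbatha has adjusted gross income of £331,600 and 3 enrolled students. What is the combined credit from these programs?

£1,930

Education Credit: base = 3 × £6,825 = £20,475. £331,600 meets or exceeds the £298,500 cutoff, so the credit is £0.
Caregiver Credit: 12% of the £13,500 excess over £318,100 is £1,620; credit = £3,550 − £1,620 = £1,930.
First-Time Homebuyer Credit: income exceeds £239,700 by £91,900 → 92 increments × £45 = £4,140 ≥ base, so the credit is £0.
Rural Housing Credit: £331,600 meets or exceeds the £331,500 cutoff, so the credit is £0.
Total: £0 + £1,930 + £0 + £0 = £1,930.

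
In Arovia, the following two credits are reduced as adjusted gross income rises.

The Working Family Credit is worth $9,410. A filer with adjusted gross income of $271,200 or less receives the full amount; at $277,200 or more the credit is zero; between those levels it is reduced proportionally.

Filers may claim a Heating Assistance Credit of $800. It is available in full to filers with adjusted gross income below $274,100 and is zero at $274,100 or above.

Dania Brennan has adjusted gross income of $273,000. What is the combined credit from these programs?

$7,387

Working Family Credit: $273,000 is $1,800 into a $6,000 phase-out range, leaving 4,200/6,000 of the credit: $9,410 × 4,200/6,000 = $6,587.
Heating Assistance Credit: $273,000 is below the $274,100 cutoff, so the full $800 applies.
Total: $6,587 + $800 = $7,387.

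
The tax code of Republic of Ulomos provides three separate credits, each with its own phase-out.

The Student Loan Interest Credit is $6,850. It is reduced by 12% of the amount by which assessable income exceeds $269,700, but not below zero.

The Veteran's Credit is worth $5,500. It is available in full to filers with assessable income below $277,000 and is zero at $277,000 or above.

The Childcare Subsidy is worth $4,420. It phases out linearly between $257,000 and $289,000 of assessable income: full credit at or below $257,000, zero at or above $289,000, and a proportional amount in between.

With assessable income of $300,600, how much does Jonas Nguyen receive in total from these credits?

Student Loan Interest Credit: 12% of the $30,900 excess over $269,700 is $3,708; credit = $6,850 − $3,708 = $3,142.
Veteran's Credit: $300,600 meets or exceeds the $277,000 cutoff, so the credit is $0.
Childcare Subsidy: $300,600 is at or above $289,000, so the credit is $0.
Total: $3,142 + $0 + $0 = $3,142.

$3,142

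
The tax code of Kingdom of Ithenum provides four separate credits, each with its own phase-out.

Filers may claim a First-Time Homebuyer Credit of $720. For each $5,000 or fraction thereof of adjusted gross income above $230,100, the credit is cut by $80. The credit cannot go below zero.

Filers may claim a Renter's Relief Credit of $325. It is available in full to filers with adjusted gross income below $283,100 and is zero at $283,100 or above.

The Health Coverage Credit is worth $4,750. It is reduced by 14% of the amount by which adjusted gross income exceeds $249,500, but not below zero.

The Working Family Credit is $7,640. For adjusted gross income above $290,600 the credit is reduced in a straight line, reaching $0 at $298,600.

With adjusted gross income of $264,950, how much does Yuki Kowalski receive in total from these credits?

First-Time Homebuyer Credit: income exceeds $230,100 by $34,850, which is 7 full-or-partial $5,000 increments; reduction = 7 × $80 = $560, leaving $160.
Renter's Relief Credit: $264,950 is below the $283,100 cutoff, so the full $325 applies.
Health Coverage Credit: 14% of the $15,450 excess over $249,500 is $2,163; credit = $4,750 − $2,163 = $2,587.
Working Family Credit: $264,950 is at or below the $290,600 threshold, so the full $7,640 applies.
Total: $160 + $325 + $2,587 + $7,640 = $10,712.

$10,712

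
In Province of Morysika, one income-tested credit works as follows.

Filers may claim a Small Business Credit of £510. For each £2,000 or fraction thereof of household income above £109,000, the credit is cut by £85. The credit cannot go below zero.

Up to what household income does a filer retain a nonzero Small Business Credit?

£119,000

After 5 increments the reduction is 5 × £85 = £425, leaving £85; one more increment wipes it out. Increment 5 ends at excess 5 × £2,000 = £10,000, so the highest qualifying income is £109,000 + £10,000 = £119,000.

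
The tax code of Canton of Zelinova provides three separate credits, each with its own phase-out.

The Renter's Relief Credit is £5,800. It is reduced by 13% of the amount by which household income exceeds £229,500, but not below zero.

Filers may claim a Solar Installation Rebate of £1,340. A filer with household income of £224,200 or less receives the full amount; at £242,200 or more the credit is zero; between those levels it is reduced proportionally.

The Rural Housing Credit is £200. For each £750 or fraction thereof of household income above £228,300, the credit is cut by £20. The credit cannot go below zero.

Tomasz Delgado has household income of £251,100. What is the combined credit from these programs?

£2,992

Renter's Relief Credit: 13% of the £21,600 excess over £229,500 is £2,808; credit = £5,800 − £2,808 = £2,992.
Solar Installation Rebate: £251,100 is at or above £242,200, so the credit is £0.
Rural Housing Credit: income exceeds £228,300 by £22,800 → 31 increments × £20 = £620 ≥ base, so the credit is £0.
Total: £2,992 + £0 + £0 = £2,992.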